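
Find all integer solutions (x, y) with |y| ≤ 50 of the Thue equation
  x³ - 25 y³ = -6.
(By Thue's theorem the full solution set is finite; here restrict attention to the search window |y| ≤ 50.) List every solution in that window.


The equation is x³ - 25y³ = -6. For fixed y, x³ = 25·y³ − 6, so a solution requires the RHS to be a perfect cube.
Strategy: iterate y from -50 to 50, compute RHS = 25·y³ − 6, and check whether it is a (positive or negative) perfect cube.
Check small values of y:
  y = 0: RHS = -6 is not a perfect cube.
  y = 1: RHS = 19 is not a perfect cube.
  y = -1: RHS = -31 is not a perfect cube.
  y = 2: RHS = 194 is not a perfect cube.
  y = -2: RHS = -206 is not a perfect cube.
  y = 3: RHS = 669 is not a perfect cube.
  y = -3: RHS = -681 is not a perfect cube.
Continuing the search up to |y| = 50 finds no solutions either.
No (x, y) in the scanned range satisfies the equation.

No integer solutions with |y| ≤ 50.


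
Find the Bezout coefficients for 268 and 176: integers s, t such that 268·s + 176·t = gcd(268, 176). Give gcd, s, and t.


Euclidean algorithm on (268, 176) — divide until remainder is 0:
  268 = 1 · 176 + 92
  176 = 1 · 92 + 84
  92 = 1 · 84 + 8
  84 = 10 · 8 + 4
  8 = 2 · 4 + 0
gcd(268, 176) = 4.
Track Bezout coefficients alongside the remainders: start with r₀ = 268 = a·1 + b·0 (s = 1, t = 0) and r₁ = 176 = a·0 + b·1 (s = 0, t = 1); each new remainder r_{k+1} = r_{k-1} − q_k·r_k inherits s_{k+1} = s_{k-1} − q_k·s_k, t_{k+1} = t_{k-1} − q_k·t_k, so r_k = a·s_k + b·t_k at every step:
  q = 1: r = 92, s = 1 − 1·0 = 1, t = 0 − 1·1 = -1  (check: 268·1 + 176·(-1) = 92)
  q = 1: r = 84, s = 0 − 1·1 = -1, t = 1 − 1·(-1) = 2  (check: 268·(-1) + 176·2 = 84)
  q = 1: r = 8, s = 1 − 1·(-1) = 2, t = -1 − 1·2 = -3  (check: 268·2 + 176·(-3) = 8)
  q = 10: r = 4, s = -1 − 10·2 = -21, t = 2 − 10·(-3) = 32  (check: 268·(-21) + 176·32 = 4)
The row with r = 4 (the gcd) gives the Bezout coefficients s = -21, t = 32.
Result: 268 · (-21) + 176 · (32) = 4.

gcd(268, 176) = 4; s = -21, t = 32 (check: 268·(-21) + 176·32 = 4).


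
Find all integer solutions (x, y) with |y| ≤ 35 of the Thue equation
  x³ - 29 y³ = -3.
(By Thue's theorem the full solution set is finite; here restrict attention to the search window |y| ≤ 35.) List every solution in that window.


The equation is x³ - 29y³ = -3. For fixed y, x³ = 29·y³ − 3, so a solution requires the RHS to be a perfect cube.
Strategy: iterate y from -35 to 35, compute RHS = 29·y³ − 3, and check whether it is a (positive or negative) perfect cube.
Check small values of y:
  y = 0: RHS = -3 is not a perfect cube.
  y = 1: RHS = 26 is not a perfect cube.
  y = -1: RHS = -32 is not a perfect cube.
  y = 2: RHS = 229 is not a perfect cube.
  y = -2: RHS = -235 is not a perfect cube.
  y = 3: RHS = 780 is not a perfect cube.
  y = -3: RHS = -786 is not a perfect cube.
Continuing the search up to |y| = 35 finds no solutions either.
No (x, y) in the scanned range satisfies the equation.

No integer solutions with |y| ≤ 35.


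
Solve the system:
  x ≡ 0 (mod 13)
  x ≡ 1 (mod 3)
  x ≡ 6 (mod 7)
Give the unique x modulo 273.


Moduli 13, 3, 7 are pairwise coprime; by CRT there is a unique solution modulo M = 13 · 3 · 7 = 273.
Solve pairwise, accumulating the modulus:
  Start with x ≡ 0 (mod 13).
  Combine with x ≡ 1 (mod 3): since gcd(13, 3) = 1, we get a unique residue mod 39.
    Write x = 0 + 13·t and substitute into x ≡ 1 (mod 3): 13·t ≡ 1 − 0 = 1 (mod 3).
    Reduce coefficients mod 3: 1·t ≡ 1 (mod 3).
    So t ≡ 1 (mod 3).
    Then x = 0 + 13·1 = 13, valid modulo lcm(13, 3) = 39: x ≡ 13 (mod 39).
  Combine with x ≡ 6 (mod 7): since gcd(39, 7) = 1, we get a unique residue mod 273.
    Write x = 13 + 39·t and substitute into x ≡ 6 (mod 7): 39·t ≡ 6 − 13 = -7 (mod 7).
    Reduce coefficients mod 7: 4·t ≡ 0 (mod 7).
    The inverse of 4 mod 7 is 2 (since 4·2 = 8 = 1·7 + 1), so t ≡ 2·0 = 0 ≡ 0 (mod 7).
    Then x = 13 + 39·0 = 13, valid modulo lcm(39, 7) = 273: x ≡ 13 (mod 273).
Verify: 13 mod 13 = 0 ✓, 13 mod 3 = 1 ✓, 13 mod 7 = 6 ✓.

x ≡ 13 (mod 273).


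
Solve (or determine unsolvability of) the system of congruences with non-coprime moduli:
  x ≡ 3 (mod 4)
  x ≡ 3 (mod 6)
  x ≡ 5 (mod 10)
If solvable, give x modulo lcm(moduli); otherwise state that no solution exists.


Moduli 4, 6, 10 are not pairwise coprime, so CRT works modulo lcm(m_i) when all pairwise compatibility conditions hold.
Pairwise compatibility: gcd(m_i, m_j) must divide a_i - a_j for every pair.
Merge one congruence at a time:
  Start: x ≡ 3 (mod 4).
  Combine with x ≡ 3 (mod 6): gcd(4, 6) = 2; 3 - 3 = 0, which IS divisible by 2, so compatible.
    Write x = 3 + 4·t and substitute into x ≡ 3 (mod 6): 4·t ≡ 3 − 3 = 0 (mod 6).
    Divide the congruence (and modulus) by g = 2: 2·t ≡ 0 (mod 3).
    The inverse of 2 mod 3 is 2 (since 2·2 = 4 = 1·3 + 1), so t ≡ 2·0 = 0 ≡ 0 (mod 3).
    Then x = 3 + 4·0 = 3, valid modulo lcm(4, 6) = 12: x ≡ 3 (mod 12).
  Combine with x ≡ 5 (mod 10): gcd(12, 10) = 2; 5 - 3 = 2, which IS divisible by 2, so compatible.
    Write x = 3 + 12·t and substitute into x ≡ 5 (mod 10): 12·t ≡ 5 − 3 = 2 (mod 10).
    Divide the congruence (and modulus) by g = 2: 6·t ≡ 1 (mod 5).
    Reduce coefficients mod 5: 1·t ≡ 1 (mod 5).
    So t ≡ 1 (mod 5).
    Then x = 3 + 12·1 = 15, valid modulo lcm(12, 10) = 60: x ≡ 15 (mod 60).
Verify: 15 mod 4 = 3, 15 mod 6 = 3, 15 mod 10 = 5.

x ≡ 15 (mod 60).


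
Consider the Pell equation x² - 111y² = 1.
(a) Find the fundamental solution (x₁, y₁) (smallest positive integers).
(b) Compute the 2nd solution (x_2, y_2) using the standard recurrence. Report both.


Step 1: Find the fundamental solution (x₁, y₁) of x² - 111y² = 1.
  Expand √111 as a continued fraction. a₀ = ⌊√111⌋ = 10; iterate m_{k+1} = d_k·a_k − m_k, d_{k+1} = (111 − m_{k+1}²)/d_k, a_{k+1} = ⌊(a₀ + m_{k+1})/d_{k+1}⌋ (starting m₀ = 0, d₀ = 1), with convergents p_k = a_k·p_{k-1} + p_{k-2}, q_k = a_k·q_{k-1} + q_{k-2} (p₋₁ = 1, q₋₁ = 0):
  k = 0: a₀ = 10; p₀/q₀ = 10/1; p₀² − 111·q₀² = 100 − 111 = -11.
  k = 1: m = 10, d = 11, a = ⌊(10 + 10)/11⌋ = 1; p/q = (1·10 + 1)/(1·1 + 0) = 11/1; p² − 111·q² = 121 − 111 = 10.
  k = 2: m = 1, d = 10, a = ⌊(10 + 1)/10⌋ = 1; p/q = (1·11 + 10)/(1·1 + 1) = 21/2; p² − 111·q² = 441 − 444 = -3.
  k = 3: m = 9, d = 3, a = ⌊(10 + 9)/3⌋ = 6; p/q = (6·21 + 11)/(6·2 + 1) = 137/13; p² − 111·q² = 18769 − 18759 = 10.
  k = 4: m = 9, d = 10, a = ⌊(10 + 9)/10⌋ = 1; p/q = (1·137 + 21)/(1·13 + 2) = 158/15; p² − 111·q² = 24964 − 24975 = -11.
  k = 5: m = 1, d = 11, a = ⌊(10 + 1)/11⌋ = 1; p/q = (1·158 + 137)/(1·15 + 13) = 295/28; p² − 111·q² = 87025 − 87024 = 1.
  The first convergent with p² − 111·q² = 1 gives the fundamental solution (x₁, y₁) = (295, 28).
Step 2: Apply the recurrence (x_{n+1}, y_{n+1}) = (x₁x_n + 111y₁y_n, x₁y_n + y₁x_n) repeatedly.
  From (x_1, y_1) = (295, 28): x_2 = 295·295 + 111·28·28 = 174049; y_2 = 295·28 + 28·295 = 16520.
Step 3: Verify x_2² - 111·y_2² = 30293054401 - 30293054400 = 1 (should be 1). ✓

(x_1, y_1) = (295, 28); (x_2, y_2) = (174049, 16520).


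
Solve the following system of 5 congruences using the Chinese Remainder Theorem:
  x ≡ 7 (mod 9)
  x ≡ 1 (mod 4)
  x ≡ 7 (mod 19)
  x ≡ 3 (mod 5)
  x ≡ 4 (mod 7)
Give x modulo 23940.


Product of moduli M = 9 · 4 · 19 · 5 · 7 = 23940.
Merge one congruence at a time:
  Start: x ≡ 7 (mod 9).
  Combine with x ≡ 1 (mod 4); new modulus lcm = 36.
    Write x = 7 + 9·t and substitute into x ≡ 1 (mod 4): 9·t ≡ 1 − 7 = -6 (mod 4).
    Reduce coefficients mod 4: 1·t ≡ 2 (mod 4).
    So t ≡ 2 (mod 4).
    Then x = 7 + 9·2 = 25, valid modulo lcm(9, 4) = 36: x ≡ 25 (mod 36).
  Combine with x ≡ 7 (mod 19); new modulus lcm = 684.
    Write x = 25 + 36·t and substitute into x ≡ 7 (mod 19): 36·t ≡ 7 − 25 = -18 (mod 19).
    Reduce coefficients mod 19: 17·t ≡ 1 (mod 19).
    The inverse of 17 mod 19 is 9 (since 17·9 = 153 = 8·19 + 1), so t ≡ 9·1 = 9 ≡ 9 (mod 19).
    Then x = 25 + 36·9 = 349, valid modulo lcm(36, 19) = 684: x ≡ 349 (mod 684).
  Combine with x ≡ 3 (mod 5); new modulus lcm = 3420.
    Write x = 349 + 684·t and substitute into x ≡ 3 (mod 5): 684·t ≡ 3 − 349 = -346 (mod 5).
    Reduce coefficients mod 5: 4·t ≡ 4 (mod 5).
    The inverse of 4 mod 5 is 4 (since 4·4 = 16 = 3·5 + 1), so t ≡ 4·4 = 16 ≡ 1 (mod 5).
    Then x = 349 + 684·1 = 1033, valid modulo lcm(684, 5) = 3420: x ≡ 1033 (mod 3420).
  Combine with x ≡ 4 (mod 7); new modulus lcm = 23940.
    Write x = 1033 + 3420·t and substitute into x ≡ 4 (mod 7): 3420·t ≡ 4 − 1033 = -1029 (mod 7).
    Reduce coefficients mod 7: 4·t ≡ 0 (mod 7).
    The inverse of 4 mod 7 is 2 (since 4·2 = 8 = 1·7 + 1), so t ≡ 2·0 = 0 ≡ 0 (mod 7).
    Then x = 1033 + 3420·0 = 1033, valid modulo lcm(3420, 7) = 23940: x ≡ 1033 (mod 23940).
Verify against each original: 1033 mod 9 = 7, 1033 mod 4 = 1, 1033 mod 19 = 7, 1033 mod 5 = 3, 1033 mod 7 = 4.

x ≡ 1033 (mod 23940).


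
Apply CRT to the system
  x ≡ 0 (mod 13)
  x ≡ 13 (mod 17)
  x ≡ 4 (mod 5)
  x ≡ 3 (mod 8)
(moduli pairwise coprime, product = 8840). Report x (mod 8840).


Product of moduli M = 13 · 17 · 5 · 8 = 8840.
Merge one congruence at a time:
  Start: x ≡ 0 (mod 13).
  Combine with x ≡ 13 (mod 17); new modulus lcm = 221.
    Write x = 0 + 13·t and substitute into x ≡ 13 (mod 17): 13·t ≡ 13 − 0 = 13 (mod 17).
    The inverse of 13 mod 17 is 4 (since 13·4 = 52 = 3·17 + 1), so t ≡ 4·13 = 52 ≡ 1 (mod 17).
    Then x = 0 + 13·1 = 13, valid modulo lcm(13, 17) = 221: x ≡ 13 (mod 221).
  Combine with x ≡ 4 (mod 5); new modulus lcm = 1105.
    Write x = 13 + 221·t and substitute into x ≡ 4 (mod 5): 221·t ≡ 4 − 13 = -9 (mod 5).
    Reduce coefficients mod 5: 1·t ≡ 1 (mod 5).
    So t ≡ 1 (mod 5).
    Then x = 13 + 221·1 = 234, valid modulo lcm(221, 5) = 1105: x ≡ 234 (mod 1105).
  Combine with x ≡ 3 (mod 8); new modulus lcm = 8840.
    Write x = 234 + 1105·t and substitute into x ≡ 3 (mod 8): 1105·t ≡ 3 − 234 = -231 (mod 8).
    Reduce coefficients mod 8: 1·t ≡ 1 (mod 8).
    So t ≡ 1 (mod 8).
    Then x = 234 + 1105·1 = 1339, valid modulo lcm(1105, 8) = 8840: x ≡ 1339 (mod 8840).
Verify against each original: 1339 mod 13 = 0, 1339 mod 17 = 13, 1339 mod 5 = 4, 1339 mod 8 = 3.

x ≡ 1339 (mod 8840).


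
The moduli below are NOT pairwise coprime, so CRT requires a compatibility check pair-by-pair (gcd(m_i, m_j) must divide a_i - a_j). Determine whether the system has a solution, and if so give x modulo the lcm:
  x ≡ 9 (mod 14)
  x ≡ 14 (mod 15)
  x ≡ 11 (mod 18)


Moduli 14, 15, 18 are not pairwise coprime, so CRT works modulo lcm(m_i) when all pairwise compatibility conditions hold.
Pairwise compatibility: gcd(m_i, m_j) must divide a_i - a_j for every pair.
Merge one congruence at a time:
  Start: x ≡ 9 (mod 14).
  Combine with x ≡ 14 (mod 15): gcd(14, 15) = 1; 14 - 9 = 5, which IS divisible by 1, so compatible.
    Write x = 9 + 14·t and substitute into x ≡ 14 (mod 15): 14·t ≡ 14 − 9 = 5 (mod 15).
    The inverse of 14 mod 15 is 14 (since 14·14 = 196 = 13·15 + 1), so t ≡ 14·5 = 70 ≡ 10 (mod 15).
    Then x = 9 + 14·10 = 149, valid modulo lcm(14, 15) = 210: x ≡ 149 (mod 210).
  Combine with x ≡ 11 (mod 18): gcd(210, 18) = 6; 11 - 149 = -138, which IS divisible by 6, so compatible.
    Write x = 149 + 210·t and substitute into x ≡ 11 (mod 18): 210·t ≡ 11 − 149 = -138 (mod 18).
    Divide the congruence (and modulus) by g = 6: 35·t ≡ -23 (mod 3).
    Reduce coefficients mod 3: 2·t ≡ 1 (mod 3).
    The inverse of 2 mod 3 is 2 (since 2·2 = 4 = 1·3 + 1), so t ≡ 2·1 = 2 ≡ 2 (mod 3).
    Then x = 149 + 210·2 = 569, valid modulo lcm(210, 18) = 630: x ≡ 569 (mod 630).
Verify: 569 mod 14 = 9, 569 mod 15 = 14, 569 mod 18 = 11.

x ≡ 569 (mod 630).


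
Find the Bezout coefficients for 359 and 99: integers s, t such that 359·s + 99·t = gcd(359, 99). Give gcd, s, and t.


Euclidean algorithm on (359, 99) — divide until remainder is 0:
  359 = 3 · 99 + 62
  99 = 1 · 62 + 37
  62 = 1 · 37 + 25
  37 = 1 · 25 + 12
  25 = 2 · 12 + 1
  12 = 12 · 1 + 0
gcd(359, 99) = 1.
Track Bezout coefficients alongside the remainders: start with r₀ = 359 = a·1 + b·0 (s = 1, t = 0) and r₁ = 99 = a·0 + b·1 (s = 0, t = 1); each new remainder r_{k+1} = r_{k-1} − q_k·r_k inherits s_{k+1} = s_{k-1} − q_k·s_k, t_{k+1} = t_{k-1} − q_k·t_k, so r_k = a·s_k + b·t_k at every step:
  q = 3: r = 62, s = 1 − 3·0 = 1, t = 0 − 3·1 = -3  (check: 359·1 + 99·(-3) = 62)
  q = 1: r = 37, s = 0 − 1·1 = -1, t = 1 − 1·(-3) = 4  (check: 359·(-1) + 99·4 = 37)
  q = 1: r = 25, s = 1 − 1·(-1) = 2, t = -3 − 1·4 = -7  (check: 359·2 + 99·(-7) = 25)
  q = 1: r = 12, s = -1 − 1·2 = -3, t = 4 − 1·(-7) = 11  (check: 359·(-3) + 99·11 = 12)
  q = 2: r = 1, s = 2 − 2·(-3) = 8, t = -7 − 2·11 = -29  (check: 359·8 + 99·(-29) = 1)
The row with r = 1 (the gcd) gives the Bezout coefficients s = 8, t = -29.
Result: 359 · (8) + 99 · (-29) = 1.

gcd(359, 99) = 1; s = 8, t = -29 (check: 359·8 + 99·(-29) = 1).


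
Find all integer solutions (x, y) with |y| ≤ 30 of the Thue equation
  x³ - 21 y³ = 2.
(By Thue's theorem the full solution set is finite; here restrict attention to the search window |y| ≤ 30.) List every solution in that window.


The equation is x³ - 21y³ = 2. For fixed y, x³ = 21·y³ + 2, so a solution requires the RHS to be a perfect cube.
Strategy: iterate y from -30 to 30, compute RHS = 21·y³ + 2, and check whether it is a (positive or negative) perfect cube.
Check small values of y:
  y = 0: RHS = 2 is not a perfect cube.
  y = 1: RHS = 23 is not a perfect cube.
  y = -1: RHS = -19 is not a perfect cube.
  y = 2: RHS = 170 is not a perfect cube.
  y = -2: RHS = -166 is not a perfect cube.
  y = 3: RHS = 569 is not a perfect cube.
  y = -3: RHS = -565 is not a perfect cube.
Continuing the search up to |y| = 30 finds no solutions either.
No (x, y) in the scanned range satisfies the equation.

No integer solutions with |y| ≤ 30.


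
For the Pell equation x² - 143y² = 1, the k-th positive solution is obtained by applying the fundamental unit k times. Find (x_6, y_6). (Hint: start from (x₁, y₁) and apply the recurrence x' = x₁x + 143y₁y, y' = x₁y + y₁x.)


Step 1: Find the fundamental solution (x₁, y₁) of x² - 143y² = 1.
  Expand √143 as a continued fraction. a₀ = ⌊√143⌋ = 11; iterate m_{k+1} = d_k·a_k − m_k, d_{k+1} = (143 − m_{k+1}²)/d_k, a_{k+1} = ⌊(a₀ + m_{k+1})/d_{k+1}⌋ (starting m₀ = 0, d₀ = 1), with convergents p_k = a_k·p_{k-1} + p_{k-2}, q_k = a_k·q_{k-1} + q_{k-2} (p₋₁ = 1, q₋₁ = 0):
  k = 0: a₀ = 11; p₀/q₀ = 11/1; p₀² − 143·q₀² = 121 − 143 = -22.
  k = 1: m = 11, d = 22, a = ⌊(11 + 11)/22⌋ = 1; p/q = (1·11 + 1)/(1·1 + 0) = 12/1; p² − 143·q² = 144 − 143 = 1.
  The first convergent with p² − 143·q² = 1 gives the fundamental solution (x₁, y₁) = (12, 1).
Step 2: Apply the recurrence (x_{n+1}, y_{n+1}) = (x₁x_n + 143y₁y_n, x₁y_n + y₁x_n) repeatedly.
  From (x_1, y_1) = (12, 1): x_2 = 12·12 + 143·1·1 = 287; y_2 = 12·1 + 1·12 = 24.
  From (x_2, y_2) = (287, 24): x_3 = 12·287 + 143·1·24 = 6876; y_3 = 12·24 + 1·287 = 575.
  From (x_3, y_3) = (6876, 575): x_4 = 12·6876 + 143·1·575 = 164737; y_4 = 12·575 + 1·6876 = 13776.
  From (x_4, y_4) = (164737, 13776): x_5 = 12·164737 + 143·1·13776 = 3946812; y_5 = 12·13776 + 1·164737 = 330049.
  From (x_5, y_5) = (3946812, 330049): x_6 = 12·3946812 + 143·1·330049 = 94558751; y_6 = 12·330049 + 1·3946812 = 7907400.
Step 3: Verify x_6² - 143·y_6² = 8941357390680001 - 8941357390680000 = 1 (should be 1). ✓

(x_1, y_1) = (12, 1); (x_6, y_6) = (94558751, 7907400).


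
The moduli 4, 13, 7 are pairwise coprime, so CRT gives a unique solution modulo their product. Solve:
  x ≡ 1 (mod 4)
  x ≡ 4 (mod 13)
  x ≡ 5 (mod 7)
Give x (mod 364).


Moduli 4, 13, 7 are pairwise coprime; by CRT there is a unique solution modulo M = 4 · 13 · 7 = 364.
Solve pairwise, accumulating the modulus:
  Start with x ≡ 1 (mod 4).
  Combine with x ≡ 4 (mod 13): since gcd(4, 13) = 1, we get a unique residue mod 52.
    Write x = 1 + 4·t and substitute into x ≡ 4 (mod 13): 4·t ≡ 4 − 1 = 3 (mod 13).
    The inverse of 4 mod 13 is 10 (since 4·10 = 40 = 3·13 + 1), so t ≡ 10·3 = 30 ≡ 4 (mod 13).
    Then x = 1 + 4·4 = 17, valid modulo lcm(4, 13) = 52: x ≡ 17 (mod 52).
  Combine with x ≡ 5 (mod 7): since gcd(52, 7) = 1, we get a unique residue mod 364.
    Write x = 17 + 52·t and substitute into x ≡ 5 (mod 7): 52·t ≡ 5 − 17 = -12 (mod 7).
    Reduce coefficients mod 7: 3·t ≡ 2 (mod 7).
    The inverse of 3 mod 7 is 5 (since 3·5 = 15 = 2·7 + 1), so t ≡ 5·2 = 10 ≡ 3 (mod 7).
    Then x = 17 + 52·3 = 173, valid modulo lcm(52, 7) = 364: x ≡ 173 (mod 364).
Verify: 173 mod 4 = 1 ✓, 173 mod 13 = 4 ✓, 173 mod 7 = 5 ✓.

x ≡ 173 (mod 364).


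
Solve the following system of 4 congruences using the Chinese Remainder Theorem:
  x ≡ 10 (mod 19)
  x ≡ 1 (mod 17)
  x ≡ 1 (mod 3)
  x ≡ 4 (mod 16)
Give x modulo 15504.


Product of moduli M = 19 · 17 · 3 · 16 = 15504.
Merge one congruence at a time:
  Start: x ≡ 10 (mod 19).
  Combine with x ≡ 1 (mod 17); new modulus lcm = 323.
    Write x = 10 + 19·t and substitute into x ≡ 1 (mod 17): 19·t ≡ 1 − 10 = -9 (mod 17).
    Reduce coefficients mod 17: 2·t ≡ 8 (mod 17).
    The inverse of 2 mod 17 is 9 (since 2·9 = 18 = 1·17 + 1), so t ≡ 9·8 = 72 ≡ 4 (mod 17).
    Then x = 10 + 19·4 = 86, valid modulo lcm(19, 17) = 323: x ≡ 86 (mod 323).
  Combine with x ≡ 1 (mod 3); new modulus lcm = 969.
    Write x = 86 + 323·t and substitute into x ≡ 1 (mod 3): 323·t ≡ 1 − 86 = -85 (mod 3).
    Reduce coefficients mod 3: 2·t ≡ 2 (mod 3).
    The inverse of 2 mod 3 is 2 (since 2·2 = 4 = 1·3 + 1), so t ≡ 2·2 = 4 ≡ 1 (mod 3).
    Then x = 86 + 323·1 = 409, valid modulo lcm(323, 3) = 969: x ≡ 409 (mod 969).
  Combine with x ≡ 4 (mod 16); new modulus lcm = 15504.
    Write x = 409 + 969·t and substitute into x ≡ 4 (mod 16): 969·t ≡ 4 − 409 = -405 (mod 16).
    Reduce coefficients mod 16: 9·t ≡ 11 (mod 16).
    The inverse of 9 mod 16 is 9 (since 9·9 = 81 = 5·16 + 1), so t ≡ 9·11 = 99 ≡ 3 (mod 16).
    Then x = 409 + 969·3 = 3316, valid modulo lcm(969, 16) = 15504: x ≡ 3316 (mod 15504).
Verify against each original: 3316 mod 19 = 10, 3316 mod 17 = 1, 3316 mod 3 = 1, 3316 mod 16 = 4.

x ≡ 3316 (mod 15504).


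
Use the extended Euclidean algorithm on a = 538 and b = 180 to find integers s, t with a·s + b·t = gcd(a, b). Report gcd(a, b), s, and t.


Euclidean algorithm on (538, 180) — divide until remainder is 0:
  538 = 2 · 180 + 178
  180 = 1 · 178 + 2
  178 = 89 · 2 + 0
gcd(538, 180) = 2.
Track Bezout coefficients alongside the remainders: start with r₀ = 538 = a·1 + b·0 (s = 1, t = 0) and r₁ = 180 = a·0 + b·1 (s = 0, t = 1); each new remainder r_{k+1} = r_{k-1} − q_k·r_k inherits s_{k+1} = s_{k-1} − q_k·s_k, t_{k+1} = t_{k-1} − q_k·t_k, so r_k = a·s_k + b·t_k at every step:
  q = 2: r = 178, s = 1 − 2·0 = 1, t = 0 − 2·1 = -2  (check: 538·1 + 180·(-2) = 178)
  q = 1: r = 2, s = 0 − 1·1 = -1, t = 1 − 1·(-2) = 3  (check: 538·(-1) + 180·3 = 2)
The row with r = 2 (the gcd) gives the Bezout coefficients s = -1, t = 3.
Result: 538 · (-1) + 180 · (3) = 2.

gcd(538, 180) = 2; s = -1, t = 3 (check: 538·(-1) + 180·3 = 2).


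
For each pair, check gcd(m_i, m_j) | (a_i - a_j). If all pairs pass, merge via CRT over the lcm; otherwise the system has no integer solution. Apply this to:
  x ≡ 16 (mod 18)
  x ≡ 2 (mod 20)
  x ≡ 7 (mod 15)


Moduli 18, 20, 15 are not pairwise coprime, so CRT works modulo lcm(m_i) when all pairwise compatibility conditions hold.
Pairwise compatibility: gcd(m_i, m_j) must divide a_i - a_j for every pair.
Merge one congruence at a time:
  Start: x ≡ 16 (mod 18).
  Combine with x ≡ 2 (mod 20): gcd(18, 20) = 2; 2 - 16 = -14, which IS divisible by 2, so compatible.
    Write x = 16 + 18·t and substitute into x ≡ 2 (mod 20): 18·t ≡ 2 − 16 = -14 (mod 20).
    Divide the congruence (and modulus) by g = 2: 9·t ≡ -7 (mod 10).
    Reduce coefficients mod 10: 9·t ≡ 3 (mod 10).
    The inverse of 9 mod 10 is 9 (since 9·9 = 81 = 8·10 + 1), so t ≡ 9·3 = 27 ≡ 7 (mod 10).
    Then x = 16 + 18·7 = 142, valid modulo lcm(18, 20) = 180: x ≡ 142 (mod 180).
  Combine with x ≡ 7 (mod 15): gcd(180, 15) = 15; 7 - 142 = -135, which IS divisible by 15, so compatible.
    Write x = 142 + 180·t and substitute into x ≡ 7 (mod 15): 180·t ≡ 7 − 142 = -135 (mod 15).
    Divide the congruence (and modulus) by g = 15: 12·t ≡ -9 (mod 1).
    Modulo 1 every t works; take t = 0.
    Then x = 142 + 180·0 = 142, valid modulo lcm(180, 15) = 180: x ≡ 142 (mod 180).
Verify: 142 mod 18 = 16, 142 mod 20 = 2, 142 mod 15 = 7.

x ≡ 142 (mod 180).


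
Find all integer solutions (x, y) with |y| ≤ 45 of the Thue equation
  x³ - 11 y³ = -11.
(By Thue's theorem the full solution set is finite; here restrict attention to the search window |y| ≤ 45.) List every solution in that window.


The equation is x³ - 11y³ = -11. For fixed y, x³ = 11·y³ − 11, so a solution requires the RHS to be a perfect cube.
Strategy: iterate y from -45 to 45, compute RHS = 11·y³ − 11, and check whether it is a (positive or negative) perfect cube.
Check small values of y:
  y = 0: RHS = -11 is not a perfect cube.
  y = 1: RHS = 0 = (0)³ ⇒ x = 0 works.
  y = -1: RHS = -22 is not a perfect cube.
  y = 2: RHS = 77 is not a perfect cube.
  y = -2: RHS = -99 is not a perfect cube.
  y = 3: RHS = 286 is not a perfect cube.
  y = -3: RHS = -308 is not a perfect cube.
Continuing the search up to |y| = 45 finds no further solutions beyond those listed.
Collected solutions: (0, 1).

Solutions (with |y| ≤ 45): (0, 1).


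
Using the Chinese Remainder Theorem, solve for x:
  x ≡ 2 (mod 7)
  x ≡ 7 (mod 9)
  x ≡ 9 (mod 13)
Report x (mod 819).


Moduli 7, 9, 13 are pairwise coprime; by CRT there is a unique solution modulo M = 7 · 9 · 13 = 819.
Solve pairwise, accumulating the modulus:
  Start with x ≡ 2 (mod 7).
  Combine with x ≡ 7 (mod 9): since gcd(7, 9) = 1, we get a unique residue mod 63.
    Write x = 2 + 7·t and substitute into x ≡ 7 (mod 9): 7·t ≡ 7 − 2 = 5 (mod 9).
    The inverse of 7 mod 9 is 4 (since 7·4 = 28 = 3·9 + 1), so t ≡ 4·5 = 20 ≡ 2 (mod 9).
    Then x = 2 + 7·2 = 16, valid modulo lcm(7, 9) = 63: x ≡ 16 (mod 63).
  Combine with x ≡ 9 (mod 13): since gcd(63, 13) = 1, we get a unique residue mod 819.
    Write x = 16 + 63·t and substitute into x ≡ 9 (mod 13): 63·t ≡ 9 − 16 = -7 (mod 13).
    Reduce coefficients mod 13: 11·t ≡ 6 (mod 13).
    The inverse of 11 mod 13 is 6 (since 11·6 = 66 = 5·13 + 1), so t ≡ 6·6 = 36 ≡ 10 (mod 13).
    Then x = 16 + 63·10 = 646, valid modulo lcm(63, 13) = 819: x ≡ 646 (mod 819).
Verify: 646 mod 7 = 2 ✓, 646 mod 9 = 7 ✓, 646 mod 13 = 9 ✓.

x ≡ 646 (mod 819).


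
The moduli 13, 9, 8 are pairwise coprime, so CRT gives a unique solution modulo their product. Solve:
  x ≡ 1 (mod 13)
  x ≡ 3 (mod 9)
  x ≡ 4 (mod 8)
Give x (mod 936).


Moduli 13, 9, 8 are pairwise coprime; by CRT there is a unique solution modulo M = 13 · 9 · 8 = 936.
Solve pairwise, accumulating the modulus:
  Start with x ≡ 1 (mod 13).
  Combine with x ≡ 3 (mod 9): since gcd(13, 9) = 1, we get a unique residue mod 117.
    Write x = 1 + 13·t and substitute into x ≡ 3 (mod 9): 13·t ≡ 3 − 1 = 2 (mod 9).
    Reduce coefficients mod 9: 4·t ≡ 2 (mod 9).
    The inverse of 4 mod 9 is 7 (since 4·7 = 28 = 3·9 + 1), so t ≡ 7·2 = 14 ≡ 5 (mod 9).
    Then x = 1 + 13·5 = 66, valid modulo lcm(13, 9) = 117: x ≡ 66 (mod 117).
  Combine with x ≡ 4 (mod 8): since gcd(117, 8) = 1, we get a unique residue mod 936.
    Write x = 66 + 117·t and substitute into x ≡ 4 (mod 8): 117·t ≡ 4 − 66 = -62 (mod 8).
    Reduce coefficients mod 8: 5·t ≡ 2 (mod 8).
    The inverse of 5 mod 8 is 5 (since 5·5 = 25 = 3·8 + 1), so t ≡ 5·2 = 10 ≡ 2 (mod 8).
    Then x = 66 + 117·2 = 300, valid modulo lcm(117, 8) = 936: x ≡ 300 (mod 936).
Verify: 300 mod 13 = 1 ✓, 300 mod 9 = 3 ✓, 300 mod 8 = 4 ✓.

x ≡ 300 (mod 936).


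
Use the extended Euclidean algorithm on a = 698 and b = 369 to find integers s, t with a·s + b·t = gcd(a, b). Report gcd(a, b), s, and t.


Euclidean algorithm on (698, 369) — divide until remainder is 0:
  698 = 1 · 369 + 329
  369 = 1 · 329 + 40
  329 = 8 · 40 + 9
  40 = 4 · 9 + 4
  9 = 2 · 4 + 1
  4 = 4 · 1 + 0
gcd(698, 369) = 1.
Track Bezout coefficients alongside the remainders: start with r₀ = 698 = a·1 + b·0 (s = 1, t = 0) and r₁ = 369 = a·0 + b·1 (s = 0, t = 1); each new remainder r_{k+1} = r_{k-1} − q_k·r_k inherits s_{k+1} = s_{k-1} − q_k·s_k, t_{k+1} = t_{k-1} − q_k·t_k, so r_k = a·s_k + b·t_k at every step:
  q = 1: r = 329, s = 1 − 1·0 = 1, t = 0 − 1·1 = -1  (check: 698·1 + 369·(-1) = 329)
  q = 1: r = 40, s = 0 − 1·1 = -1, t = 1 − 1·(-1) = 2  (check: 698·(-1) + 369·2 = 40)
  q = 8: r = 9, s = 1 − 8·(-1) = 9, t = -1 − 8·2 = -17  (check: 698·9 + 369·(-17) = 9)
  q = 4: r = 4, s = -1 − 4·9 = -37, t = 2 − 4·(-17) = 70  (check: 698·(-37) + 369·70 = 4)
  q = 2: r = 1, s = 9 − 2·(-37) = 83, t = -17 − 2·70 = -157  (check: 698·83 + 369·(-157) = 1)
The row with r = 1 (the gcd) gives the Bezout coefficients s = 83, t = -157.
Result: 698 · (83) + 369 · (-157) = 1.

gcd(698, 369) = 1; s = 83, t = -157 (check: 698·83 + 369·(-157) = 1).


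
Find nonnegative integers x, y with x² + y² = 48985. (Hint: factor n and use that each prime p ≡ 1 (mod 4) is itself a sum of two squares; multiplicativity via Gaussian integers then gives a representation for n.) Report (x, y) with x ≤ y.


Step 1: Factor n = 48985 = 5 · 97 · 101.
Step 2: Check the mod-4 condition on each prime factor: 5 ≡ 1 (mod 4), exponent 1; 97 ≡ 1 (mod 4), exponent 1; 101 ≡ 1 (mod 4), exponent 1.
All primes ≡ 3 (mod 4) appear to even exponent (or don't appear), so by the two-squares theorem n IS expressible as a sum of two squares.
Step 3: Build a representation. Here n = 5 · 97 · 101 is a product of primes ≡ 1 (mod 4). Each prime p ≡ 1 (mod 4) is itself a sum of two squares; find a² by testing p − a² for a perfect square:
  5: 5 − 1² = 4 = 2² ⇒ 5 = 1² + 2².
  97: 97 − 1² = 96, 97 − 2² = 93, 97 − 3² = 88, 97 − 4² = 81 = 9² ⇒ 97 = 4² + 9².
  101: 101 − 1² = 100 = 10² ⇒ 101 = 1² + 10².
  Combine using the Brahmagupta–Fibonacci identity (a² + b²)(c² + d²) = (ac − bd)² + (ad + bc)² = (ac + bd)² + (ad − bc)²:
  5 · 97 = 485: from (1² + 2²)(4² + 9²), take (1·4 − 2·9, 1·9 + 2·4) = (4 − 18, 9 + 8) = (-14, 17); dropping signs (only squares matter) gives (14, 17); check 14² + 17² = 196 + 289 = 485 ✓.
  485 · 101 = 48985: from (14² + 17²)(1² + 10²), take (14·1 − 17·10, 14·10 + 17·1) = (14 − 170, 140 + 17) = (-156, 157); dropping signs (only squares matter) gives (156, 157); check 156² + 157² = 24336 + 24649 = 48985 ✓.
Step 4: Order so x ≤ y and verify: 156² + 157² = 24336 + 24649 = 48985 = n. ✓

n = 48985 = 156² + 157² (one valid representation with x ≤ y).


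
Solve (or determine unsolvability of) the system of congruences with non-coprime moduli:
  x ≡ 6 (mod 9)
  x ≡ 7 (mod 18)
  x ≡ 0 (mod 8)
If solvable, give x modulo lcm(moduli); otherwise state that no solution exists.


Moduli 9, 18, 8 are not pairwise coprime, so CRT works modulo lcm(m_i) when all pairwise compatibility conditions hold.
Pairwise compatibility: gcd(m_i, m_j) must divide a_i - a_j for every pair.
Merge one congruence at a time:
  Start: x ≡ 6 (mod 9).
  Combine with x ≡ 7 (mod 18): gcd(9, 18) = 9, and 7 - 6 = 1 is NOT divisible by 9.
    ⇒ system is inconsistent (no integer solution).

No solution (the system is inconsistent).


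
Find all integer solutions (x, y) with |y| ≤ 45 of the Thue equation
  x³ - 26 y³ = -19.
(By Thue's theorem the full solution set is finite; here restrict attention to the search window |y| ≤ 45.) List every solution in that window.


The equation is x³ - 26y³ = -19. For fixed y, x³ = 26·y³ − 19, so a solution requires the RHS to be a perfect cube.
Strategy: iterate y from -45 to 45, compute RHS = 26·y³ − 19, and check whether it is a (positive or negative) perfect cube.
Check small values of y:
  y = 0: RHS = -19 is not a perfect cube.
  y = 1: RHS = 7 is not a perfect cube.
  y = -1: RHS = -45 is not a perfect cube.
  y = 2: RHS = 189 is not a perfect cube.
  y = -2: RHS = -227 is not a perfect cube.
  y = 3: RHS = 683 is not a perfect cube.
  y = -3: RHS = -721 is not a perfect cube.
Continuing the search up to |y| = 45 finds no solutions either.
No (x, y) in the scanned range satisfies the equation.

No integer solutions with |y| ≤ 45.


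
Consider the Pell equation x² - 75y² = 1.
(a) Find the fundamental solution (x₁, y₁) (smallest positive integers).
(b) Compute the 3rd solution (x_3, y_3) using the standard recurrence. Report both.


Step 1: Find the fundamental solution (x₁, y₁) of x² - 75y² = 1.
  Expand √75 as a continued fraction. a₀ = ⌊√75⌋ = 8; iterate m_{k+1} = d_k·a_k − m_k, d_{k+1} = (75 − m_{k+1}²)/d_k, a_{k+1} = ⌊(a₀ + m_{k+1})/d_{k+1}⌋ (starting m₀ = 0, d₀ = 1), with convergents p_k = a_k·p_{k-1} + p_{k-2}, q_k = a_k·q_{k-1} + q_{k-2} (p₋₁ = 1, q₋₁ = 0):
  k = 0: a₀ = 8; p₀/q₀ = 8/1; p₀² − 75·q₀² = 64 − 75 = -11.
  k = 1: m = 8, d = 11, a = ⌊(8 + 8)/11⌋ = 1; p/q = (1·8 + 1)/(1·1 + 0) = 9/1; p² − 75·q² = 81 − 75 = 6.
  k = 2: m = 3, d = 6, a = ⌊(8 + 3)/6⌋ = 1; p/q = (1·9 + 8)/(1·1 + 1) = 17/2; p² − 75·q² = 289 − 300 = -11.
  k = 3: m = 3, d = 11, a = ⌊(8 + 3)/11⌋ = 1; p/q = (1·17 + 9)/(1·2 + 1) = 26/3; p² − 75·q² = 676 − 675 = 1.
  The first convergent with p² − 75·q² = 1 gives the fundamental solution (x₁, y₁) = (26, 3).
Step 2: Apply the recurrence (x_{n+1}, y_{n+1}) = (x₁x_n + 75y₁y_n, x₁y_n + y₁x_n) repeatedly.
  From (x_1, y_1) = (26, 3): x_2 = 26·26 + 75·3·3 = 1351; y_2 = 26·3 + 3·26 = 156.
  From (x_2, y_2) = (1351, 156): x_3 = 26·1351 + 75·3·156 = 70226; y_3 = 26·156 + 3·1351 = 8109.
Step 3: Verify x_3² - 75·y_3² = 4931691076 - 4931691075 = 1 (should be 1). ✓

(x_1, y_1) = (26, 3); (x_3, y_3) = (70226, 8109).


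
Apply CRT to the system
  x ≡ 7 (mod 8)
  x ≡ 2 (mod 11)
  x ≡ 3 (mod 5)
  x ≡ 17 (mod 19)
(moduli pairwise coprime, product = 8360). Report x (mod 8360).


Product of moduli M = 8 · 11 · 5 · 19 = 8360.
Merge one congruence at a time:
  Start: x ≡ 7 (mod 8).
  Combine with x ≡ 2 (mod 11); new modulus lcm = 88.
    Write x = 7 + 8·t and substitute into x ≡ 2 (mod 11): 8·t ≡ 2 − 7 = -5 (mod 11).
    Reduce coefficients mod 11: 8·t ≡ 6 (mod 11).
    The inverse of 8 mod 11 is 7 (since 8·7 = 56 = 5·11 + 1), so t ≡ 7·6 = 42 ≡ 9 (mod 11).
    Then x = 7 + 8·9 = 79, valid modulo lcm(8, 11) = 88: x ≡ 79 (mod 88).
  Combine with x ≡ 3 (mod 5); new modulus lcm = 440.
    Write x = 79 + 88·t and substitute into x ≡ 3 (mod 5): 88·t ≡ 3 − 79 = -76 (mod 5).
    Reduce coefficients mod 5: 3·t ≡ 4 (mod 5).
    The inverse of 3 mod 5 is 2 (since 3·2 = 6 = 1·5 + 1), so t ≡ 2·4 = 8 ≡ 3 (mod 5).
    Then x = 79 + 88·3 = 343, valid modulo lcm(88, 5) = 440: x ≡ 343 (mod 440).
  Combine with x ≡ 17 (mod 19); new modulus lcm = 8360.
    Write x = 343 + 440·t and substitute into x ≡ 17 (mod 19): 440·t ≡ 17 − 343 = -326 (mod 19).
    Reduce coefficients mod 19: 3·t ≡ 16 (mod 19).
    The inverse of 3 mod 19 is 13 (since 3·13 = 39 = 2·19 + 1), so t ≡ 13·16 = 208 ≡ 18 (mod 19).
    Then x = 343 + 440·18 = 8263, valid modulo lcm(440, 19) = 8360: x ≡ 8263 (mod 8360).
Verify against each original: 8263 mod 8 = 7, 8263 mod 11 = 2, 8263 mod 5 = 3, 8263 mod 19 = 17.

x ≡ 8263 (mod 8360).


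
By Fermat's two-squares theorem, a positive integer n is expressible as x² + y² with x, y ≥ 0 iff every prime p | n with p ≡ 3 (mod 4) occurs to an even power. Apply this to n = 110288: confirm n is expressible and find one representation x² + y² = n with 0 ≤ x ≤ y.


Step 1: Factor n = 110288 = 2^4 · 61 · 113.
Step 2: Check the mod-4 condition on each prime factor: 2 = 2 (special); 61 ≡ 1 (mod 4), exponent 1; 113 ≡ 1 (mod 4), exponent 1.
All primes ≡ 3 (mod 4) appear to even exponent (or don't appear), so by the two-squares theorem n IS expressible as a sum of two squares.
Step 3: Build a representation. Group n = k² · m with k = 4 and m = 61 · 113 = 6893 (a product of primes ≡ 1 (mod 4)); a representation of m scales to one of n via (k·x)² + (k·y)² = k²(x² + y²). Each prime p ≡ 1 (mod 4) is itself a sum of two squares; find a² by testing p − a² for a perfect square:
  61: 61 − 1² = 60, 61 − 2² = 57, 61 − 3² = 52, 61 − 4² = 45, 61 − 5² = 36 = 6² ⇒ 61 = 5² + 6².
  113: 113 − 1² = 112, 113 − 2² = 109, 113 − 3² = 104, 113 − 4² = 97, 113 − 5² = 88, 113 − 6² = 77, 113 − 7² = 64 = 8² ⇒ 113 = 7² + 8².
  Combine using the Brahmagupta–Fibonacci identity (a² + b²)(c² + d²) = (ac − bd)² + (ad + bc)² = (ac + bd)² + (ad − bc)²:
  61 · 113 = 6893: from (5² + 6²)(7² + 8²), take (5·7 − 6·8, 5·8 + 6·7) = (35 − 48, 40 + 42) = (-13, 82); dropping signs (only squares matter) gives (13, 82); check 13² + 82² = 169 + 6724 = 6893 ✓.
  Scale by k = 4: (4·13, 4·82) = (52, 328).
Step 4: Order so x ≤ y and verify: 52² + 328² = 2704 + 107584 = 110288 = n. ✓

n = 110288 = 52² + 328² (one valid representation with x ≤ y).


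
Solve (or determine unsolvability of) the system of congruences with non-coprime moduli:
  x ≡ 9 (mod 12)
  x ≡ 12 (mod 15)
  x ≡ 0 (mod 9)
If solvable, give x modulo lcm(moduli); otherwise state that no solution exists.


Moduli 12, 15, 9 are not pairwise coprime, so CRT works modulo lcm(m_i) when all pairwise compatibility conditions hold.
Pairwise compatibility: gcd(m_i, m_j) must divide a_i - a_j for every pair.
Merge one congruence at a time:
  Start: x ≡ 9 (mod 12).
  Combine with x ≡ 12 (mod 15): gcd(12, 15) = 3; 12 - 9 = 3, which IS divisible by 3, so compatible.
    Write x = 9 + 12·t and substitute into x ≡ 12 (mod 15): 12·t ≡ 12 − 9 = 3 (mod 15).
    Divide the congruence (and modulus) by g = 3: 4·t ≡ 1 (mod 5).
    The inverse of 4 mod 5 is 4 (since 4·4 = 16 = 3·5 + 1), so t ≡ 4·1 = 4 ≡ 4 (mod 5).
    Then x = 9 + 12·4 = 57, valid modulo lcm(12, 15) = 60: x ≡ 57 (mod 60).
  Combine with x ≡ 0 (mod 9): gcd(60, 9) = 3; 0 - 57 = -57, which IS divisible by 3, so compatible.
    Write x = 57 + 60·t and substitute into x ≡ 0 (mod 9): 60·t ≡ 0 − 57 = -57 (mod 9).
    Divide the congruence (and modulus) by g = 3: 20·t ≡ -19 (mod 3).
    Reduce coefficients mod 3: 2·t ≡ 2 (mod 3).
    The inverse of 2 mod 3 is 2 (since 2·2 = 4 = 1·3 + 1), so t ≡ 2·2 = 4 ≡ 1 (mod 3).
    Then x = 57 + 60·1 = 117, valid modulo lcm(60, 9) = 180: x ≡ 117 (mod 180).
Verify: 117 mod 12 = 9, 117 mod 15 = 12, 117 mod 9 = 0.

x ≡ 117 (mod 180).


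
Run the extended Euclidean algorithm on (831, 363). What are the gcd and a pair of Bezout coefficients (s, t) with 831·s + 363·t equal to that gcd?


Euclidean algorithm on (831, 363) — divide until remainder is 0:
  831 = 2 · 363 + 105
  363 = 3 · 105 + 48
  105 = 2 · 48 + 9
  48 = 5 · 9 + 3
  9 = 3 · 3 + 0
gcd(831, 363) = 3.
Track Bezout coefficients alongside the remainders: start with r₀ = 831 = a·1 + b·0 (s = 1, t = 0) and r₁ = 363 = a·0 + b·1 (s = 0, t = 1); each new remainder r_{k+1} = r_{k-1} − q_k·r_k inherits s_{k+1} = s_{k-1} − q_k·s_k, t_{k+1} = t_{k-1} − q_k·t_k, so r_k = a·s_k + b·t_k at every step:
  q = 2: r = 105, s = 1 − 2·0 = 1, t = 0 − 2·1 = -2  (check: 831·1 + 363·(-2) = 105)
  q = 3: r = 48, s = 0 − 3·1 = -3, t = 1 − 3·(-2) = 7  (check: 831·(-3) + 363·7 = 48)
  q = 2: r = 9, s = 1 − 2·(-3) = 7, t = -2 − 2·7 = -16  (check: 831·7 + 363·(-16) = 9)
  q = 5: r = 3, s = -3 − 5·7 = -38, t = 7 − 5·(-16) = 87  (check: 831·(-38) + 363·87 = 3)
The row with r = 3 (the gcd) gives the Bezout coefficients s = -38, t = 87.
Result: 831 · (-38) + 363 · (87) = 3.

gcd(831, 363) = 3; s = -38, t = 87 (check: 831·(-38) + 363·87 = 3).


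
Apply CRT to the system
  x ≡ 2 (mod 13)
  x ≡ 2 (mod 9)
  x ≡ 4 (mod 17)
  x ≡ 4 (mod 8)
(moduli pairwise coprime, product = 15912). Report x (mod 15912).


Product of moduli M = 13 · 9 · 17 · 8 = 15912.
Merge one congruence at a time:
  Start: x ≡ 2 (mod 13).
  Combine with x ≡ 2 (mod 9); new modulus lcm = 117.
    Write x = 2 + 13·t and substitute into x ≡ 2 (mod 9): 13·t ≡ 2 − 2 = 0 (mod 9).
    Reduce coefficients mod 9: 4·t ≡ 0 (mod 9).
    The inverse of 4 mod 9 is 7 (since 4·7 = 28 = 3·9 + 1), so t ≡ 7·0 = 0 ≡ 0 (mod 9).
    Then x = 2 + 13·0 = 2, valid modulo lcm(13, 9) = 117: x ≡ 2 (mod 117).
  Combine with x ≡ 4 (mod 17); new modulus lcm = 1989.
    Write x = 2 + 117·t and substitute into x ≡ 4 (mod 17): 117·t ≡ 4 − 2 = 2 (mod 17).
    Reduce coefficients mod 17: 15·t ≡ 2 (mod 17).
    The inverse of 15 mod 17 is 8 (since 15·8 = 120 = 7·17 + 1), so t ≡ 8·2 = 16 ≡ 16 (mod 17).
    Then x = 2 + 117·16 = 1874, valid modulo lcm(117, 17) = 1989: x ≡ 1874 (mod 1989).
  Combine with x ≡ 4 (mod 8); new modulus lcm = 15912.
    Write x = 1874 + 1989·t and substitute into x ≡ 4 (mod 8): 1989·t ≡ 4 − 1874 = -1870 (mod 8).
    Reduce coefficients mod 8: 5·t ≡ 2 (mod 8).
    The inverse of 5 mod 8 is 5 (since 5·5 = 25 = 3·8 + 1), so t ≡ 5·2 = 10 ≡ 2 (mod 8).
    Then x = 1874 + 1989·2 = 5852, valid modulo lcm(1989, 8) = 15912: x ≡ 5852 (mod 15912).
Verify against each original: 5852 mod 13 = 2, 5852 mod 9 = 2, 5852 mod 17 = 4, 5852 mod 8 = 4.

x ≡ 5852 (mod 15912).


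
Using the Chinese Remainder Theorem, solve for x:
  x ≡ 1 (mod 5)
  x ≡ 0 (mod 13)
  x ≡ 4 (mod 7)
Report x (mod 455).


Moduli 5, 13, 7 are pairwise coprime; by CRT there is a unique solution modulo M = 5 · 13 · 7 = 455.
Solve pairwise, accumulating the modulus:
  Start with x ≡ 1 (mod 5).
  Combine with x ≡ 0 (mod 13): since gcd(5, 13) = 1, we get a unique residue mod 65.
    Write x = 1 + 5·t and substitute into x ≡ 0 (mod 13): 5·t ≡ 0 − 1 = -1 (mod 13).
    Reduce coefficients mod 13: 5·t ≡ 12 (mod 13).
    The inverse of 5 mod 13 is 8 (since 5·8 = 40 = 3·13 + 1), so t ≡ 8·12 = 96 ≡ 5 (mod 13).
    Then x = 1 + 5·5 = 26, valid modulo lcm(5, 13) = 65: x ≡ 26 (mod 65).
  Combine with x ≡ 4 (mod 7): since gcd(65, 7) = 1, we get a unique residue mod 455.
    Write x = 26 + 65·t and substitute into x ≡ 4 (mod 7): 65·t ≡ 4 − 26 = -22 (mod 7).
    Reduce coefficients mod 7: 2·t ≡ 6 (mod 7).
    The inverse of 2 mod 7 is 4 (since 2·4 = 8 = 1·7 + 1), so t ≡ 4·6 = 24 ≡ 3 (mod 7).
    Then x = 26 + 65·3 = 221, valid modulo lcm(65, 7) = 455: x ≡ 221 (mod 455).
Verify: 221 mod 5 = 1 ✓, 221 mod 13 = 0 ✓, 221 mod 7 = 4 ✓.

x ≡ 221 (mod 455).


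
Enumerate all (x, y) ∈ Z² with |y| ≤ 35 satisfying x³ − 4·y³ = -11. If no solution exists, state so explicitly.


The equation is x³ - 4y³ = -11. For fixed y, x³ = 4·y³ − 11, so a solution requires the RHS to be a perfect cube.
Strategy: iterate y from -35 to 35, compute RHS = 4·y³ − 11, and check whether it is a (positive or negative) perfect cube.
Check small values of y:
  y = 0: RHS = -11 is not a perfect cube.
  y = 1: RHS = -7 is not a perfect cube.
  y = -1: RHS = -15 is not a perfect cube.
  y = 2: RHS = 21 is not a perfect cube.
  y = -2: RHS = -43 is not a perfect cube.
  y = 3: RHS = 97 is not a perfect cube.
  y = -3: RHS = -119 is not a perfect cube.
Continuing the search up to |y| = 35 finds no solutions either.
No (x, y) in the scanned range satisfies the equation.

No integer solutions with |y| ≤ 35.
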